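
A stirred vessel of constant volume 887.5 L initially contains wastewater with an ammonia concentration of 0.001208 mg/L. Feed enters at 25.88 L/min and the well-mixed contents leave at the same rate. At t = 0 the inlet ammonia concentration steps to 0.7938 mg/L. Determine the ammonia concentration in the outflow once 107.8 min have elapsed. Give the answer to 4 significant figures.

Species balance on the tank: V dC/dt = Q(C_in − C).
Time constant τ = V/Q = 887.5/25.88 = 34.2929 min.
Integrating: C(t) = C_in + (C₀ − C_in) e^(−t/τ).
C(107.8) = 0.7938 + (0.001208 − 0.7938)·e^(−107.8/34.2929) = 0.7938 + (-0.792592)·0.0431312 = 0.759615 mg/L.

0.7596 mg/L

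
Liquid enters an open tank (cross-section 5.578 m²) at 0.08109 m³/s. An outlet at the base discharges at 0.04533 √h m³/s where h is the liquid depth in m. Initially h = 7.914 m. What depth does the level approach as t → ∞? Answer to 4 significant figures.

3.200 m

Accumulation of liquid (constant cross-section A): A dh/dt = Q_in − 0.04533 √h. At steady state dh/dt = 0:
Q_in = 0.04533 √h_ss ⇒ √h_ss = 0.08109/0.04533 = 1.78888.
h_ss = 1.78888² = 3.20010 m. (Since h₀ = 7.914 m > h_ss, the level will fall toward this value.)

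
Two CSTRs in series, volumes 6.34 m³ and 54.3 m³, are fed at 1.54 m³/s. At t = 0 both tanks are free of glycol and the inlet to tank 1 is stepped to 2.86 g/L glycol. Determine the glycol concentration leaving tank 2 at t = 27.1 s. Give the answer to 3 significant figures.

1.36 g/L

Species balance on tank i: dCᵢ/dt = (Cᵢ₋₁ − Cᵢ)/τᵢ with τᵢ = Vᵢ/Q.
τ₁ = 6.34/1.54 = 4.1169 s; τ₂ = 54.3/1.54 = 35.260 s.
Tank 1: C₁ = C_in(1 − e^(−t/τ₁)). Tank 2 (τ₁ ≠ τ₂): C₂ = C_in[1 − (τ₁ e^(−t/τ₁) − τ₂ e^(−t/τ₂))/(τ₁ − τ₂)].
At t = 27.1: e^(−t/τ₁) = 0.0013842, e^(−t/τ₂) = 0.46367.
C₂ = 2.86·[1 − (4.1169·0.0013842 − 35.260·0.46367)/(-31.143)] = 2.86·0.47522 = 1.3591 g/L.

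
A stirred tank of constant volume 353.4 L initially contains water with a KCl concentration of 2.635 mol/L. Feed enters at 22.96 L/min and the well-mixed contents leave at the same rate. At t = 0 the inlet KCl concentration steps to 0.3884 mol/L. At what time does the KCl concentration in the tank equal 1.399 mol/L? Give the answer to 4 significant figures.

Species balance: V dC/dt = Q(C_in − C) ⇒ τ = V/Q = 15.3920 min.
C(t) = C_in + (C₀ − C_in) e^(−t/τ). Set C = 1.399 and solve for t:
e^(−t/τ) = (C − C_in)/(C₀ − C_in) = (1.399 − 0.3884)/(2.635 − 0.3884) = 0.449835
t = −τ ln(…) = 15.3920 × 0.798874 = 12.2963 min.

12.30 min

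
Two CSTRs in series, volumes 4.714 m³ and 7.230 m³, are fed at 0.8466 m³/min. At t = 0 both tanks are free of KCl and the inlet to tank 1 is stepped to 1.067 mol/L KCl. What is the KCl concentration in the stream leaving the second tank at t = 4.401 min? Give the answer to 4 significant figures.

0.1425 mol/L

Time constants: τᵢ = Vᵢ/Q for each well-mixed tank.
τ₁ = 4.714/0.8466 = 5.56815 min; τ₂ = 7.230/0.8466 = 8.54004 min.
Tank 1: C₁ = C_in(1 − e^(−t/τ₁)). Tank 2 (τ₁ ≠ τ₂): C₂ = C_in[1 − (τ₁ e^(−t/τ₁) − τ₂ e^(−t/τ₂))/(τ₁ − τ₂)].
At t = 4.401: e^(−t/τ₁) = 0.453669, e^(−t/τ₂) = 0.597299.
C₂ = 1.067·[1 − (5.56815·0.453669 − 8.54004·0.597299)/(-2.97189)] = 1.067·0.133594 = 0.142545 mol/L.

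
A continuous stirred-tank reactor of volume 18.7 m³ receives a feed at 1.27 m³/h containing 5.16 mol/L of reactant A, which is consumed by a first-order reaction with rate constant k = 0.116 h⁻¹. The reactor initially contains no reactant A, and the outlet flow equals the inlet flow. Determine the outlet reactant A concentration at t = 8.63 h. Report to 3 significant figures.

1.52 mol/L

Species balance: V dC/dt = Q C_in − Q C − k V C.
dC/dt = (Q/V) C_in − (Q/V + k) C; effective rate a = Q/V + k = 0.067914 + 0.116 = 0.18391 h⁻¹.
C_ss = Q C_in/(Q + kV) = 1.9054 mol/L; C(t) = C_ss + (C₀ − C_ss) e^(−a t).
C(8.63) = 1.9054 + (-1.9054)·e^(−0.18391·8.63) = 1.9054 + (-1.9054)·0.20450 = 1.5158 mol/L.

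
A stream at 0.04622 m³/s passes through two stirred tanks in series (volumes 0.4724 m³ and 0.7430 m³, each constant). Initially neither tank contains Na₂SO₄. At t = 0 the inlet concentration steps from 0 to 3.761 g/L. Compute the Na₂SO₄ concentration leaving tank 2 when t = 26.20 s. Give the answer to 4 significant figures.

Time constants: τᵢ = Vᵢ/Q for each well-mixed tank.
τ₁ = 0.4724/0.04622 = 10.2207 s; τ₂ = 0.7430/0.04622 = 16.0753 s.
Tank 1: C₁ = C_in(1 − e^(−t/τ₁)). Tank 2 (τ₁ ≠ τ₂): C₂ = C_in[1 − (τ₁ e^(−t/τ₁) − τ₂ e^(−t/τ₂))/(τ₁ − τ₂)].
At t = 26.20: e^(−t/τ₁) = 0.0770401, e^(−t/τ₂) = 0.195963.
C₂ = 3.761·[1 − (10.2207·0.0770401 − 16.0753·0.195963)/(-5.85461)] = 3.761·0.596428 = 2.24317 g/L.

2.243 g/L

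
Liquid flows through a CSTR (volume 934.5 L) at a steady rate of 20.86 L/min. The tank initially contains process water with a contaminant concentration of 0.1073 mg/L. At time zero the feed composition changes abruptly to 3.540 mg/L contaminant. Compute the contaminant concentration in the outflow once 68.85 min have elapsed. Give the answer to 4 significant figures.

Species balance on the tank: V dC/dt = Q(C_in − C).
Time constant τ = V/Q = 934.5/20.86 = 44.7987 min.
Integrating: C(t) = C_in + (C₀ − C_in) e^(−t/τ).
C(68.85) = 3.540 + (0.1073 − 3.540)·e^(−68.85/44.7987) = 3.540 + (-3.43270)·0.215052 = 2.80179 mg/L.

2.802 mg/L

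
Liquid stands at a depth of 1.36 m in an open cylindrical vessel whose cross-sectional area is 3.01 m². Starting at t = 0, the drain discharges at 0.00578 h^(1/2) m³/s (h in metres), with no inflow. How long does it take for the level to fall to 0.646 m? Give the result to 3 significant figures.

377 s

A dh/dt = −Q_out = −0.00578 √h.
∫ h^(−1/2) dh = −(0.00578/A) ∫ dt, giving 2√h = 2√h₀ − (0.00578/A) t.
t = 2A(√h₀ − √h)/0.00578 = 2·3.01·(√1.36 − √0.646)/0.00578
  = 6.0200 × (1.1662 − 0.80374) / 0.00578 = 377.50 s.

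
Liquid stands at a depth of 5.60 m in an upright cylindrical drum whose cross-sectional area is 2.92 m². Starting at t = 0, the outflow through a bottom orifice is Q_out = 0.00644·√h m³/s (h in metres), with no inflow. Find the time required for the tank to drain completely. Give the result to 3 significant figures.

A dh/dt = −Q_out = −0.00644 √h.
∫ h^(−1/2) dh = −(0.00644/A) ∫ dt, giving 2√h = 2√h₀ − (0.00644/A) t.
Set h = 0: 2√h₀ = (0.00644/A) t_empty ⇒ t_empty = 2A√h₀/0.00644.
t_empty = 2·2.92·√5.60/0.00644 = 5.8400·2.3664/0.00644 = 2146.0 s.

2150 s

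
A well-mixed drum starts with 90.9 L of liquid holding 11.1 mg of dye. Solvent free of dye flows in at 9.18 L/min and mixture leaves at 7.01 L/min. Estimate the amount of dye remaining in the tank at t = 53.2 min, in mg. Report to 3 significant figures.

0.786 mg

Total volume: dV/dt = Q_in − Q_out = 2.1700 L/min, so V(t) = 90.9 + 2.1700 t and V(53.2) = 206.34 L.
No dye enters, so dm/dt = −Q_out · (m/V).
Separate: dm/m = −Q_out dt/V(t) ⇒ ln(m/m₀) = −(Q_out/(Q_in−Q_out)) ln(V/V₀).
m = m₀ (V₀/V)^(Q_out/(Q_in−Q_out)) = 11.1 × (90.9/206.34)^(3.2304) = 0.78561 mg.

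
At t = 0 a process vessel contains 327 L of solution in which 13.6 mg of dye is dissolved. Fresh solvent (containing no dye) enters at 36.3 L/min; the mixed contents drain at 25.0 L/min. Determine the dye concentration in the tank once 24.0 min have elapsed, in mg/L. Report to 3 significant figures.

0.00598 mg/L

Let m(t) be the amount of dye. Volume: V(t) = V₀ + (Q_in − Q_out) t = 327 + 11.300 t; V(24.0) = 598.20 L.
No dye enters, so dm/dt = −Q_out · (m/V).
dm/m = −Q_out dt/(V₀ + 11.300 t); integrating gives ln(m/m₀) = −(Q_out/(Q_in−Q_out)) ln(V/V₀).
m = m₀ (V₀/V)^(Q_out/(Q_in−Q_out)) = 13.6 × (327/598.20)^(2.2124) = 3.5746 mg.
C = m/V = 3.5746/598.20 = 0.0059757 mg/L.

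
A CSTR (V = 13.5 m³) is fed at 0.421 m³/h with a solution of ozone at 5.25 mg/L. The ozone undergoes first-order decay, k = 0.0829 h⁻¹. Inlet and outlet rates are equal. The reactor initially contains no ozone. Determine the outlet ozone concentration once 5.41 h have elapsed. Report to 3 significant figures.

0.661 mg/L

Species balance: V dC/dt = Q C_in − Q C − k V C.
This is linear with rate a = Q/V + k = 0.11409 h⁻¹.
C_ss = Q C_in/(Q + kV) = 1.4351 mg/L; C(t) = C_ss + (C₀ − C_ss) e^(−a t).
C(5.41) = 1.4351 + (-1.4351)·e^(−0.11409·5.41) = 1.4351 + (-1.4351)·0.53945 = 0.66093 mg/L.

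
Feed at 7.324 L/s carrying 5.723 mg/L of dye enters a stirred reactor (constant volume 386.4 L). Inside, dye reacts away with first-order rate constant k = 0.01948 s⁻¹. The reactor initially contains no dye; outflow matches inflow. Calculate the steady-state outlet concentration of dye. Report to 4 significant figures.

Species balance: V dC/dt = Q C_in − Q C − k V C.
At steady state: 0 = Q C_in − (Q + kV) C_ss, so C_ss = Q C_in/(Q + kV).
C_ss = 7.324·5.723/(7.324 + 0.01948·386.4) = 41.9153/14.8511 = 2.82237 mg/L.

2.822 mg/L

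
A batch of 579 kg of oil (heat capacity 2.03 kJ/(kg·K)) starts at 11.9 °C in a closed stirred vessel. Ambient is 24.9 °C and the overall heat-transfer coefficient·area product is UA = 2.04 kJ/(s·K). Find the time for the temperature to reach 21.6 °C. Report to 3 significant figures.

790 s

First-law balance (no shaft work): M c_p dT/dt = −UA(T − T_amb).
τ = M c_p/UA = 576.16 s; T_ss = T_amb = 24.900 °C.
T(t) = T_ss + (T₀ − T_ss)e^(−t/τ); set T = 21.6:
t = −τ ln[(T − T_ss)/(T₀ − T_ss)] = −576.16 · ln(0.25385) = 789.93 s.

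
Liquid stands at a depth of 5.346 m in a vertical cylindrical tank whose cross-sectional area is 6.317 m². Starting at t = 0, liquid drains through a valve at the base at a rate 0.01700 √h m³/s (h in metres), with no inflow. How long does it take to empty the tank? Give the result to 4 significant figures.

Volume balance on the tank: A dh/dt = −0.01700 √h.
∫ h^(−1/2) dh = −(0.01700/A) ∫ dt, giving 2√h = 2√h₀ − (0.01700/A) t.
Tank is empty when √h = 0: t_empty = 2A√h₀/0.01700.
t_empty = 2·6.317·√5.346/0.01700 = 12.6340·2.31214/0.01700 = 1718.33 s.

1718 s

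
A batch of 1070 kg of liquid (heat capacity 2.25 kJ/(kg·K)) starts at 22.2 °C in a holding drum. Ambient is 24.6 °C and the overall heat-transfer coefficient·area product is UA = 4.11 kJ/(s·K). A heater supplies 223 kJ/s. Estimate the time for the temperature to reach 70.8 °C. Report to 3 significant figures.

1140 s

Lumped-capacitance energy balance: M c_p dT/dt = UA(T_amb − T) + Q̇.
τ = M c_p/UA = 585.77 s; T_ss = T_amb + Q̇/UA = 24.6 + 223/4.11 = 78.858 °C.
T(t) = T_ss + (T₀ − T_ss)e^(−t/τ); set T = 70.8:
t = −τ ln[(T − T_ss)/(T₀ − T_ss)] = −585.77 · ln(0.14222) = 1142.5 s.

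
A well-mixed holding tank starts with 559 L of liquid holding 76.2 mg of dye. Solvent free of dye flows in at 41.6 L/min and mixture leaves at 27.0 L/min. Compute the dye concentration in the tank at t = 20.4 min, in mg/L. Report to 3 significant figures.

Let m(t) be the amount of dye. Volume: V(t) = V₀ + (Q_in − Q_out) t = 559 + 14.600 t; V(20.4) = 856.84 L.
Solute balance: dm/dt = 0 − Q_out C = −Q_out m/V(t).
dm/m = −Q_out dt/(V₀ + 14.600 t); integrating gives ln(m/m₀) = −(Q_out/(Q_in−Q_out)) ln(V/V₀).
m = m₀ (V₀/V)^(Q_out/(Q_in−Q_out)) = 76.2 × (559/856.84)^(1.8493) = 34.588 mg.
C = m/V = 34.588/856.84 = 0.040367 mg/L.

0.0404 mg/L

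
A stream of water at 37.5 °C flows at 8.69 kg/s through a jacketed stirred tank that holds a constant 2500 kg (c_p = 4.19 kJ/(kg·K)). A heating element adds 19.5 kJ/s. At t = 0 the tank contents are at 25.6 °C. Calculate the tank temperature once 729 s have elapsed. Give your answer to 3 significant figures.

M c_p dT/dt = ṁ c_p (T_in − T) + Q̇.
Rearrange: dT/dt = (T_ss − T)/τ with τ = M/ṁ = 287.69 s and T_ss = T_in + Q̇/(ṁ c_p) = 38.036 °C.
Solution: T(t) = T_ss + (T₀ − T_ss) e^(−t/τ).
T(729) = 38.036 + (-12.436)·e^(−729/287.69) = 38.036 + (-12.436)·0.079341 = 37.049 °C.

37.0 °C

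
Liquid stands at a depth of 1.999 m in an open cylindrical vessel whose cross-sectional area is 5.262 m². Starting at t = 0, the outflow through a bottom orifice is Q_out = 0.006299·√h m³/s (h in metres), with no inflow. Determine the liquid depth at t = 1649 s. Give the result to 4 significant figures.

0.1822 m

Unsteady balance on liquid volume: A dh/dt = −0.006299 √h.
Separate and integrate: 2(√h − √h₀) = −(0.006299/A) t.
√h = √1.999 − 0.006299·1649/(2·5.262) = 1.41386 − 0.986987 = 0.426873.
h = 0.426873² = 0.182221 m.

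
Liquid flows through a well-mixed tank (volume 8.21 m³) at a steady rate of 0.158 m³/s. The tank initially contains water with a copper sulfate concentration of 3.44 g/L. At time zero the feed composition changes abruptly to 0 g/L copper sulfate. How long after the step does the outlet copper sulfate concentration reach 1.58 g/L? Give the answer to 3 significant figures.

40.4 s

Mass balance on the solute (V constant): V dC/dt = Q(C_in − C), so τ = V/Q = 51.962 s.
C(t) = C_in + (C₀ − C_in) e^(−t/τ). Set C = 1.58 and solve for t:
e^(−t/τ) = (C − C_in)/(C₀ − C_in) = (1.58 − 0)/(3.44 − 0) = 0.45930
t = −τ ln(…) = 51.962 × 0.77805 = 40.429 s.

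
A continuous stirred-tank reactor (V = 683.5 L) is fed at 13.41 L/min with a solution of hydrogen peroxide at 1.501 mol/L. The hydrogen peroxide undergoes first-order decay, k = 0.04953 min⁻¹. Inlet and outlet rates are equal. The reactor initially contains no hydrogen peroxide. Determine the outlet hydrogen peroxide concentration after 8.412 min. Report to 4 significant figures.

0.1878 mol/L

Species balance: V dC/dt = Q C_in − Q C − k V C.
This is linear with rate a = Q/V + k = 0.0691496 min⁻¹.
C_ss = Q C_in/(Q + kV) = 0.425874 mol/L; C(t) = C_ss + (C₀ − C_ss) e^(−a t).
C(8.412) = 0.425874 + (-0.425874)·e^(−0.0691496·8.412) = 0.425874 + (-0.425874)·0.558955 = 0.187830 mol/L.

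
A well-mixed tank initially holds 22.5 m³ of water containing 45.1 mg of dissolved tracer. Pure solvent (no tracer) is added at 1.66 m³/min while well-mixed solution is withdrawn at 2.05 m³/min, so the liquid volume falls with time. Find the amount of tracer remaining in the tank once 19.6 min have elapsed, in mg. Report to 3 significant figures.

5.09 mg

Let m(t) be the amount of tracer. Volume: V(t) = V₀ + (Q_in − Q_out) t = 22.5 − 0.39000 t; V(19.6) = 14.856 m³.
No tracer enters, so dm/dt = −Q_out · (m/V).
dm/m = −Q_out dt/(V₀ − 0.39000 t); integrating gives ln(m/m₀) = −(Q_out/(Q_in−Q_out)) ln(V/V₀).
m = m₀ (V₀/V)^(Q_out/(Q_in−Q_out)) = 45.1 × (22.5/14.856)^(-5.2564) = 5.0880 mg.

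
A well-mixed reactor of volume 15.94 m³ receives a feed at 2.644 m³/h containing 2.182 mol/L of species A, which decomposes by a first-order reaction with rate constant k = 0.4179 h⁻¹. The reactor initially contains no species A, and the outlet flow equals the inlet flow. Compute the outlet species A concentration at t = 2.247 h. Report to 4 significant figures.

Accumulation = in − out − consumed: V dC/dt = Q C_in − Q C − k V C.
dC/dt = (Q/V) C_in − (Q/V + k) C; effective rate a = Q/V + k = 0.165872 + 0.4179 = 0.583772 h⁻¹.
C_ss = Q C_in/(Q + kV) = 0.619990 mol/L; C(t) = C_ss + (C₀ − C_ss) e^(−a t).
C(2.247) = 0.619990 + (-0.619990)·e^(−0.583772·2.247) = 0.619990 + (-0.619990)·0.269352 = 0.452994 mol/L.

0.4530 mol/L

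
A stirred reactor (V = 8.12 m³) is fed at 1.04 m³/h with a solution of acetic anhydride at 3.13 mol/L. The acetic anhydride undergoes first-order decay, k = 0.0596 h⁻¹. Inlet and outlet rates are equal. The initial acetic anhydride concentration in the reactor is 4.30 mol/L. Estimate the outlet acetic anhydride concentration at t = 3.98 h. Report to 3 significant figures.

Accumulation = in − out − consumed: V dC/dt = Q C_in − Q C − k V C.
dC/dt = (Q/V) C_in − (Q/V + k) C; effective rate a = Q/V + k = 0.12808 + 0.0596 = 0.18768 h⁻¹.
C_ss = Q C_in/(Q + kV) = 2.1360 mol/L; C(t) = C_ss + (C₀ − C_ss) e^(−a t).
C(3.98) = 2.1360 + (2.1640)·e^(−0.18768·3.98) = 2.1360 + (2.1640)·0.47380 = 3.1613 mol/L.

3.16 mol/L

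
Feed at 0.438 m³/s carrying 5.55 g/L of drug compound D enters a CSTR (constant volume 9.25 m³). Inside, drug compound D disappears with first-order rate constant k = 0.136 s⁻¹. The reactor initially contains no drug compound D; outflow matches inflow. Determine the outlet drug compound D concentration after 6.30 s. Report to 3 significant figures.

Accumulation = in − out − consumed: V dC/dt = Q C_in − Q C − k V C.
dC/dt = (Q/V) C_in − (Q/V + k) C; effective rate a = Q/V + k = 0.047351 + 0.136 = 0.18335 s⁻¹.
C_ss = Q C_in/(Q + kV) = 1.4333 g/L; C(t) = C_ss + (C₀ − C_ss) e^(−a t).
C(6.30) = 1.4333 + (-1.4333)·e^(−0.18335·6.30) = 1.4333 + (-1.4333)·0.31502 = 0.98179 g/L.

0.982 g/L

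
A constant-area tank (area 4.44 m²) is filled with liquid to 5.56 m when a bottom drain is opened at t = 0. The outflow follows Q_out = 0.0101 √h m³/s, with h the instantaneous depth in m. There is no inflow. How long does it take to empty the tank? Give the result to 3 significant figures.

Volume balance on the tank: A dh/dt = −0.0101 √h.
∫ h^(−1/2) dh = −(0.0101/A) ∫ dt, giving 2√h = 2√h₀ − (0.0101/A) t.
Tank is empty when √h = 0: t_empty = 2A√h₀/0.0101.
t_empty = 2·4.44·√5.56/0.0101 = 8.8800·2.3580/0.0101 = 2073.1 s.

2070 s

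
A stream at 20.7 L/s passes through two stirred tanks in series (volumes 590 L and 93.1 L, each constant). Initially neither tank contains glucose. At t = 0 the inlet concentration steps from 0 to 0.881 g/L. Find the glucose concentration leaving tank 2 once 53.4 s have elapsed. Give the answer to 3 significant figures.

0.720 g/L

Species balance on tank i: dCᵢ/dt = (Cᵢ₋₁ − Cᵢ)/τᵢ with τᵢ = Vᵢ/Q.
τ₁ = 590/20.7 = 28.502 s; τ₂ = 93.1/20.7 = 4.4976 s.
Tank 1: C₁ = C_in(1 − e^(−t/τ₁)). Tank 2 (τ₁ ≠ τ₂): C₂ = C_in[1 − (τ₁ e^(−t/τ₁) − τ₂ e^(−t/τ₂))/(τ₁ − τ₂)].
At t = 53.4: e^(−t/τ₁) = 0.15358, e^(−t/τ₂) = 6.9760e-06.
C₂ = 0.881·[1 − (28.502·0.15358 − 4.4976·6.9760e-06)/(24.005)] = 0.881·0.81764 = 0.72035 g/L.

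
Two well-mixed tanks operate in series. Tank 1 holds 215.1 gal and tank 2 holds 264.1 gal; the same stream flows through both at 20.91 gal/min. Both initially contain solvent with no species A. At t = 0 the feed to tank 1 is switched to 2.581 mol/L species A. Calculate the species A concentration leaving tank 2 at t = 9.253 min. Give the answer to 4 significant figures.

Species balance on tank i: dCᵢ/dt = (Cᵢ₋₁ − Cᵢ)/τᵢ with τᵢ = Vᵢ/Q.
τ₁ = 215.1/20.91 = 10.2869 min; τ₂ = 264.1/20.91 = 12.6303 min.
Solving the cascade with C₁(0)=C₂(0)=0 gives C₂(t) = C_in[1 − (τ₁ e^(−t/τ₁) − τ₂ e^(−t/τ₂))/(τ₁ − τ₂)].
At t = 9.253: e^(−t/τ₁) = 0.406777, e^(−t/τ₂) = 0.480657.
C₂ = 2.581·[1 − (10.2869·0.406777 − 12.6303·0.480657)/(-2.34338)] = 2.581·0.195028 = 0.503367 mol/L.

0.5034 mol/L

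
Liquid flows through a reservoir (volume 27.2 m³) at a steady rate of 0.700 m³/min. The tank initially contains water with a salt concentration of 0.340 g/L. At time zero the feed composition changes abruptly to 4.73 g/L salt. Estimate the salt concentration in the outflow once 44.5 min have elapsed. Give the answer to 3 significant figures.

3.33 g/L

Species balance on the tank: V dC/dt = Q(C_in − C).
Rewrite as dC/dt + C/τ = C_in/τ, τ = V/Q = 38.857 min.
C approaches C_in exponentially: C(t) = C_in + (C₀ − C_in) e^(−t/τ).
C(44.5) = 4.73 + (0.340 − 4.73)·e^(−44.5/38.857) = 4.73 + (-4.3900)·0.31815 = 3.3333 g/L.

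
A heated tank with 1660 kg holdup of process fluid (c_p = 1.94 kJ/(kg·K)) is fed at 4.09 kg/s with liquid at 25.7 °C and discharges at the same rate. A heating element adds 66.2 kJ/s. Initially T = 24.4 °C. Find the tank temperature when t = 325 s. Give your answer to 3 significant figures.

Energy balance: M c_p dT/dt = ṁ c_p (T_in − T) + 66.2.
Rearrange: dT/dt = (T_ss − T)/τ with τ = M/ṁ = 405.87 s and T_ss = T_in + Q̇/(ṁ c_p) = 34.043 °C.
Integrating: T(t) = T_ss + (T₀ − T_ss) e^(−t/τ).
T(325) = 34.043 + (-9.6432)·e^(−325/405.87) = 34.043 + (-9.6432)·0.44899 = 29.713 °C.

29.7 °C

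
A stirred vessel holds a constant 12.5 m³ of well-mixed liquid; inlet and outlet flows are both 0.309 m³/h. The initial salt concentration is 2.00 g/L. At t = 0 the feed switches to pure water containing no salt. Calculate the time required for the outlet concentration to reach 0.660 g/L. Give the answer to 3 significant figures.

44.8 h

Species balance: V dC/dt = Q(C_in − C) ⇒ τ = V/Q = 40.453 h.
C(t) = C_in + (C₀ − C_in) e^(−t/τ). Set C = 0.660 and solve for t:
e^(−t/τ) = (C − C_in)/(C₀ − C_in) = (0.660 − 0)/(2.00 − 0) = 0.33000
t = −τ ln(…) = 40.453 × 1.1087 = 44.849 h.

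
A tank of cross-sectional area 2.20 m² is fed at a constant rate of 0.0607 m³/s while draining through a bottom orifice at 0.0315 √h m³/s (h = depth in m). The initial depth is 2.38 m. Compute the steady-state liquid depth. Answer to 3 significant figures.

Mass balance (ρ constant): A dh/dt = Q_in − 0.0315 √h. At steady state dh/dt = 0:
Q_in = 0.0315 √h_ss ⇒ √h_ss = 0.0607/0.0315 = 1.9270.
h_ss = 1.9270² = 3.7133 m. (Since h₀ = 2.38 m < h_ss, the level will rise toward this value.)

3.71 m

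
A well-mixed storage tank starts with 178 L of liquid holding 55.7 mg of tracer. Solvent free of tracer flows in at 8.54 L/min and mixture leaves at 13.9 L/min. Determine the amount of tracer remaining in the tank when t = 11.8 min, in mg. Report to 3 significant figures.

17.8 mg

Total volume: dV/dt = Q_in − Q_out = -5.3600 L/min, so V(t) = 178 − 5.3600 t and V(11.8) = 114.75 L.
Species balance (pure solvent in): dm/dt = −Q_out · m/V(t).
dm/m = −Q_out dt/(V₀ − 5.3600 t); integrating gives ln(m/m₀) = −(Q_out/(Q_in−Q_out)) ln(V/V₀).
m = m₀ (V₀/V)^(Q_out/(Q_in−Q_out)) = 55.7 × (178/114.75)^(-2.5933) = 17.841 mg.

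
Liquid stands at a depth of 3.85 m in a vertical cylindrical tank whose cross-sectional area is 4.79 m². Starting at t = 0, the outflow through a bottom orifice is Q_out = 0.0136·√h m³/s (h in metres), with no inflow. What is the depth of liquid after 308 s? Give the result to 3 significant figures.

A dh/dt = −Q_out = −0.0136 √h.
This is separable: 2 d(√h)/dt = −0.0136/A, so √h = √h₀ − (0.0136/(2A)) t.
√h = √3.85 − 0.0136·308/(2·4.79) = 1.9621 − 0.43724 = 1.5249.
h = 1.5249² = 2.3253 m.

2.33 m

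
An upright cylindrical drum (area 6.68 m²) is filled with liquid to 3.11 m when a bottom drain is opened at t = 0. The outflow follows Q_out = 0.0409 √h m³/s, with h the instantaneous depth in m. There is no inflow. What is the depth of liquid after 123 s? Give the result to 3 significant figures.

1.92 m

With no inflow, A dh/dt = −0.0409 √h.
Separate and integrate: 2(√h − √h₀) = −(0.0409/A) t.
√h = √3.11 − 0.0409·123/(2·6.68) = 1.7635 − 0.37655 = 1.3870.
h = 1.3870² = 1.9237 m.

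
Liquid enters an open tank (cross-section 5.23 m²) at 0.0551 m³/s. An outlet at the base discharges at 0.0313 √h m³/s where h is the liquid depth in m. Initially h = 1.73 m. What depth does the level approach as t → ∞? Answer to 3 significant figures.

Level balance: A dh/dt = 0.0551 − 0.0313 √h. Setting dh/dt = 0:
Q_in = 0.0313 √h_ss ⇒ √h_ss = 0.0551/0.0313 = 1.7604.
h_ss = 1.7604² = 3.0989 m. (Since h₀ = 1.73 m < h_ss, the level will rise toward this value.)

3.10 m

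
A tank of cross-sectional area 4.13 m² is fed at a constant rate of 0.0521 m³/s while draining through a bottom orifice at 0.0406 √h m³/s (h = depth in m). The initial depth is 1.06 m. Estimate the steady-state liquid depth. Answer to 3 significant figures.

A dh/dt = Q_in − 0.0406 √h. Steady state requires inflow = outflow:
Q_in = 0.0406 √h_ss ⇒ √h_ss = 0.0521/0.0406 = 1.2833.
h_ss = 1.2833² = 1.6467 m. (Since h₀ = 1.06 m < h_ss, the level will rise toward this value.)

1.65 m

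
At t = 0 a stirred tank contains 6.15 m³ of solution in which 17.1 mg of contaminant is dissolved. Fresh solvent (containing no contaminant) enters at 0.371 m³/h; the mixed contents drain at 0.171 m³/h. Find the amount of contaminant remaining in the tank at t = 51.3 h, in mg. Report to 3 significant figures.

Total volume: dV/dt = Q_in − Q_out = 0.20000 m³/h, so V(t) = 6.15 + 0.20000 t and V(51.3) = 16.410 m³.
Species balance (pure solvent in): dm/dt = −Q_out · m/V(t).
dm/m = −Q_out dt/(V₀ + 0.20000 t); integrating gives ln(m/m₀) = −(Q_out/(Q_in−Q_out)) ln(V/V₀).
m = m₀ (V₀/V)^(Q_out/(Q_in−Q_out)) = 17.1 × (6.15/16.410)^(0.85500) = 7.3887 mg.

7.39 mg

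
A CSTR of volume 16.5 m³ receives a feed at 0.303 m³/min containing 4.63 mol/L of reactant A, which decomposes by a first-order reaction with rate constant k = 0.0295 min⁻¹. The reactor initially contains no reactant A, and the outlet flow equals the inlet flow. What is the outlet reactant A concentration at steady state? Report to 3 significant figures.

V dC/dt = Q(C_in − C) − k V C.
Steady state (dC/dt = 0): C_ss = Q C_in/(Q + kV) = C_in/(1 + kV/Q).
C_ss = 0.303·4.63/(0.303 + 0.0295·16.5) = 1.4029/0.78975 = 1.7764 mol/L.

1.78 mol/L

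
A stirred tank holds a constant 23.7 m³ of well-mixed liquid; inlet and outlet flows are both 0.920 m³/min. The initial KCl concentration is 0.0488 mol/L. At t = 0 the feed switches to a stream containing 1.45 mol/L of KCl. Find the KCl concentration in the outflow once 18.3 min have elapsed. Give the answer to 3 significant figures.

Unsteady species balance (constant V, well mixed): V dC/dt = Q(C_in − C).
So dC/dt = (C_in − C)/τ with τ = V/Q = 23.7/0.920 = 25.761 min.
Solution: C(t) = C_in + (C₀ − C_in) e^(−t/τ).
C(18.3) = 1.45 + (0.0488 − 1.45)·e^(−18.3/25.761) = 1.45 + (-1.4012)·0.49146 = 0.76137 mol/L.

0.761 mol/L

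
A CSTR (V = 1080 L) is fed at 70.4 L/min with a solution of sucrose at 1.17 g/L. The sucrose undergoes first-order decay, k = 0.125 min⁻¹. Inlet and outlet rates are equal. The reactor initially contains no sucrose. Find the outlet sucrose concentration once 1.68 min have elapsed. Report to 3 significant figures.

0.110 g/L

Species balance: V dC/dt = Q C_in − Q C − k V C.
dC/dt = (Q/V) C_in − (Q/V + k) C; effective rate a = Q/V + k = 0.065185 + 0.125 = 0.19019 min⁻¹.
C_ss = Q C_in/(Q + kV) = 0.40101 g/L; C(t) = C_ss + (C₀ − C_ss) e^(−a t).
C(1.68) = 0.40101 + (-0.40101)·e^(−0.19019·1.68) = 0.40101 + (-0.40101)·0.72650 = 0.10968 g/L.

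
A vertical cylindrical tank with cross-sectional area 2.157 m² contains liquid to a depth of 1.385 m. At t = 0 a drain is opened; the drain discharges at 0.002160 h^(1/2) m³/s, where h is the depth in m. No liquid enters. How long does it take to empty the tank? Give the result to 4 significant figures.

2350 s

Accumulation of liquid (constant cross-section A): A dh/dt = −0.002160 √h.
∫ h^(−1/2) dh = −(0.002160/A) ∫ dt, giving 2√h = 2√h₀ − (0.002160/A) t.
Tank is empty when √h = 0: t_empty = 2A√h₀/0.002160.
t_empty = 2·2.157·√1.385/0.002160 = 4.31400·1.17686/0.002160 = 2350.45 s.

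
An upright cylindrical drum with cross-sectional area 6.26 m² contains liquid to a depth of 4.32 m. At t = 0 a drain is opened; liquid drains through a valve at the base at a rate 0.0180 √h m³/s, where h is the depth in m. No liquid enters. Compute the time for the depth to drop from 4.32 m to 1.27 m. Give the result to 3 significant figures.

A dh/dt = −Q_out = −0.0180 √h.
Separate and integrate: 2(√h − √h₀) = −(0.0180/A) t.
t = 2A(√h₀ − √h)/0.0180 = 2·6.26·(√4.32 − √1.27)/0.0180
  = 12.520 × (2.0785 − 1.1269) / 0.0180 = 661.83 s.

662 s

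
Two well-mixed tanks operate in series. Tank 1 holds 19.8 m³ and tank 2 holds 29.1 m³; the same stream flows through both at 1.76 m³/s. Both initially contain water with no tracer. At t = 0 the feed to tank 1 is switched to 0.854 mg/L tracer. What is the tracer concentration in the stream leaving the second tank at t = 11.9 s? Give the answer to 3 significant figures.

Time constants: τᵢ = Vᵢ/Q for each well-mixed tank.
τ₁ = 19.8/1.76 = 11.250 s; τ₂ = 29.1/1.76 = 16.534 s.
Solving the cascade with C₁(0)=C₂(0)=0 gives C₂(t) = C_in[1 − (τ₁ e^(−t/τ₁) − τ₂ e^(−t/τ₂))/(τ₁ − τ₂)].
At t = 11.9: e^(−t/τ₁) = 0.34723, e^(−t/τ₂) = 0.48689.
C₂ = 0.854·[1 − (11.250·0.34723 − 16.534·0.48689)/(-5.2841)] = 0.854·0.21577 = 0.18427 mg/L.

0.184 mg/L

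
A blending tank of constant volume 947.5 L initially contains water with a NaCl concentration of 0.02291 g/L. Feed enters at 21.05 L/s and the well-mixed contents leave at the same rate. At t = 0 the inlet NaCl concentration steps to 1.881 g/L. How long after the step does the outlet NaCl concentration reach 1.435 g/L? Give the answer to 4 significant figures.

Accumulation = in − out for the solute gives V dC/dt = Q(C_in − C), so τ = V/Q = 45.0119 s.
C(t) = C_in + (C₀ − C_in) e^(−t/τ). Set C = 1.435 and solve for t:
e^(−t/τ) = (C − C_in)/(C₀ − C_in) = (1.435 − 1.881)/(0.02291 − 1.881) = 0.240031
t = −τ ln(…) = 45.0119 × 1.42699 = 64.2313 s.

64.23 s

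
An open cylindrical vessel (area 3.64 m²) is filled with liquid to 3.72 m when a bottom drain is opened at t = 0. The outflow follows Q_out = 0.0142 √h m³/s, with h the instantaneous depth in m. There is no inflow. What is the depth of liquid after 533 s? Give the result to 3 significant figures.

A dh/dt = −Q_out = −0.0142 √h.
∫ h^(−1/2) dh = −(0.0142/A) ∫ dt, giving 2√h = 2√h₀ − (0.0142/A) t.
√h = √3.72 − 0.0142·533/(2·3.64) = 1.9287 − 1.0396 = 0.88909.
h = 0.88909² = 0.79048 m.

0.790 m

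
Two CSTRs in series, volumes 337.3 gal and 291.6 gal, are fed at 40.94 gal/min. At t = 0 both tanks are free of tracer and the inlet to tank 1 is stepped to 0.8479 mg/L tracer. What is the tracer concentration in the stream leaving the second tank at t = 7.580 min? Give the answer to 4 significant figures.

0.2205 mg/L

Species balance on tank i: dCᵢ/dt = (Cᵢ₋₁ − Cᵢ)/τᵢ with τᵢ = Vᵢ/Q.
τ₁ = 337.3/40.94 = 8.23889 min; τ₂ = 291.6/40.94 = 7.12262 min.
Tank 1: C₁ = C_in(1 − e^(−t/τ₁)). Tank 2 (τ₁ ≠ τ₂): C₂ = C_in[1 − (τ₁ e^(−t/τ₁) − τ₂ e^(−t/τ₂))/(τ₁ − τ₂)].
At t = 7.580: e^(−t/τ₁) = 0.398508, e^(−t/τ₂) = 0.344998.
C₂ = 0.8479·[1 − (8.23889·0.398508 − 7.12262·0.344998)/(1.11627)] = 0.8479·0.260060 = 0.220505 mg/L.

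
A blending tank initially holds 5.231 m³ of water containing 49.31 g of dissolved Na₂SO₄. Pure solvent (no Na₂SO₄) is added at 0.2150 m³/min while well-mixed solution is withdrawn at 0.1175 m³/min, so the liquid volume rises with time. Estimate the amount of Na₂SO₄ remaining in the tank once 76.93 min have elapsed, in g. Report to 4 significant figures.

16.88 g

Total volume: dV/dt = Q_in − Q_out = 0.0975000 m³/min, so V(t) = 5.231 + 0.0975000 t and V(76.93) = 12.7317 m³.
Species balance (pure solvent in): dm/dt = −Q_out · m/V(t).
dm/m = −Q_out dt/(V₀ + 0.0975000 t); integrating gives ln(m/m₀) = −(Q_out/(Q_in−Q_out)) ln(V/V₀).
m = m₀ (V₀/V)^(Q_out/(Q_in−Q_out)) = 49.31 × (5.231/12.7317)^(1.20513) = 16.8808 g.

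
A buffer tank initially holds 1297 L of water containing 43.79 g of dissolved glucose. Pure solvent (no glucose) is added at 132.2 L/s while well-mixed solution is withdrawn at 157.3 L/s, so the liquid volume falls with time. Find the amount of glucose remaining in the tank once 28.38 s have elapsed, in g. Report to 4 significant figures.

0.2970 g

Let m(t) be the amount of glucose. Volume: V(t) = V₀ + (Q_in − Q_out) t = 1297 − 25.1000 t; V(28.38) = 584.662 L.
No glucose enters, so dm/dt = −Q_out · (m/V).
dm/m = −Q_out dt/(V₀ − 25.1000 t); integrating gives ln(m/m₀) = −(Q_out/(Q_in−Q_out)) ln(V/V₀).
m = m₀ (V₀/V)^(Q_out/(Q_in−Q_out)) = 43.79 × (1297/584.662)^(-6.26693) = 0.297027 g.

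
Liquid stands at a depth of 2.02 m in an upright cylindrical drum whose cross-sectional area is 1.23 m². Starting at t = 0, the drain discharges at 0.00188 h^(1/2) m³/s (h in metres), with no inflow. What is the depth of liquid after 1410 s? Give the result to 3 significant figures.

A dh/dt = −Q_out = −0.00188 √h.
This is separable: 2 d(√h)/dt = −0.00188/A, so √h = √h₀ − (0.00188/(2A)) t.
√h = √2.02 − 0.00188·1410/(2·1.23) = 1.4213 − 1.0776 = 0.34371.
h = 0.34371² = 0.11813 m.

0.118 m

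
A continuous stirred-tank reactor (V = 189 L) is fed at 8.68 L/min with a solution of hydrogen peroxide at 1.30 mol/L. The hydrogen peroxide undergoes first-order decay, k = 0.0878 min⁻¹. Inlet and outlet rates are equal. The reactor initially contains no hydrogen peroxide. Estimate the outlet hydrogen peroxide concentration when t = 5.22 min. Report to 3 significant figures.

Species balance: V dC/dt = Q C_in − Q C − k V C.
dC/dt = (Q/V) C_in − (Q/V + k) C; effective rate a = Q/V + k = 0.045926 + 0.0878 = 0.13373 min⁻¹.
C_ss = Q C_in/(Q + kV) = 0.44646 mol/L; C(t) = C_ss + (C₀ − C_ss) e^(−a t).
C(5.22) = 0.44646 + (-0.44646)·e^(−0.13373·5.22) = 0.44646 + (-0.44646)·0.49755 = 0.22432 mol/L.

0.224 mol/L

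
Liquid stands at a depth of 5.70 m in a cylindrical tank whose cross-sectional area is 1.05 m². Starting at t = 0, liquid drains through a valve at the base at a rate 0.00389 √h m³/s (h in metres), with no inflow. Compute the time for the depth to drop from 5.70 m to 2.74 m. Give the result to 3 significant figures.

395 s

With no inflow, A dh/dt = −0.00389 √h.
∫ h^(−1/2) dh = −(0.00389/A) ∫ dt, giving 2√h = 2√h₀ − (0.00389/A) t.
t = 2A(√h₀ − √h)/0.00389 = 2·1.05·(√5.70 − √2.74)/0.00389
  = 2.1000 × (2.3875 − 1.6553) / 0.00389 = 395.26 s.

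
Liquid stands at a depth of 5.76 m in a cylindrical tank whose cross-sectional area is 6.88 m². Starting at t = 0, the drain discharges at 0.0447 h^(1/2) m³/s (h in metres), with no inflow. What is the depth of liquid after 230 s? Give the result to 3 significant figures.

2.73 m

Mass balance (ρ constant): A dh/dt = −0.0447 √h.
This is separable: 2 d(√h)/dt = −0.0447/A, so √h = √h₀ − (0.0447/(2A)) t.
√h = √5.76 − 0.0447·230/(2·6.88) = 2.4000 − 0.74717 = 1.6528.
h = 1.6528² = 2.7319 m.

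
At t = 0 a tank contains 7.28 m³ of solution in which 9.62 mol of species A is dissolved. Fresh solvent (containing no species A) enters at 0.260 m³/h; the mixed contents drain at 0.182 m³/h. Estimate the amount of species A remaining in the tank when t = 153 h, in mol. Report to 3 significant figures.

0.999 mol

Total volume: dV/dt = Q_in − Q_out = 0.078000 m³/h, so V(t) = 7.28 + 0.078000 t and V(153) = 19.214 m³.
No species A enters, so dm/dt = −Q_out · (m/V).
dm/m = −Q_out dt/(V₀ + 0.078000 t); integrating gives ln(m/m₀) = −(Q_out/(Q_in−Q_out)) ln(V/V₀).
m = m₀ (V₀/V)^(Q_out/(Q_in−Q_out)) = 9.62 × (7.28/19.214)^(2.3333) = 0.99933 mol.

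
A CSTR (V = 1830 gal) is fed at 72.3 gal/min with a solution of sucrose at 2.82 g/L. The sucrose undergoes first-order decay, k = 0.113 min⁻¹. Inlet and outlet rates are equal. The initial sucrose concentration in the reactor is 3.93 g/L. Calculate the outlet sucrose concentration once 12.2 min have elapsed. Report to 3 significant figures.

Species balance: V dC/dt = Q C_in − Q C − k V C.
dC/dt = (Q/V) C_in − (Q/V + k) C; effective rate a = Q/V + k = 0.039508 + 0.113 = 0.15251 min⁻¹.
C_ss = Q C_in/(Q + kV) = 0.73054 g/L; C(t) = C_ss + (C₀ − C_ss) e^(−a t).
C(12.2) = 0.73054 + (3.1995)·e^(−0.15251·12.2) = 0.73054 + (3.1995)·0.15558 = 1.2283 g/L.

1.23 g/L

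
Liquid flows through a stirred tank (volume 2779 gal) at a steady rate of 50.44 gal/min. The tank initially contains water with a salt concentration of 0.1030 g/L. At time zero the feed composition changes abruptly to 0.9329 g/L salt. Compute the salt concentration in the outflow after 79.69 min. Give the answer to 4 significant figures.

0.7375 g/L

Mass balance on the solute (V constant): V dC/dt = Q(C_in − C).
So dC/dt = (C_in − C)/τ with τ = V/Q = 2779/50.44 = 55.0952 min.
Integrating: C(t) = C_in + (C₀ − C_in) e^(−t/τ).
C(79.69) = 0.9329 + (0.1030 − 0.9329)·e^(−79.69/55.0952) = 0.9329 + (-0.829900)·0.235415 = 0.737529 g/L.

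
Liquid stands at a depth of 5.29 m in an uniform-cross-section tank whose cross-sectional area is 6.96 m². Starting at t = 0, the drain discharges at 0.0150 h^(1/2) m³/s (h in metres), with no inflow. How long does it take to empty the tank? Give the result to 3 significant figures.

Accumulation of liquid (constant cross-section A): A dh/dt = −0.0150 √h.
This is separable: 2 d(√h)/dt = −0.0150/A, so √h = √h₀ − (0.0150/(2A)) t.
Set h = 0: 2√h₀ = (0.0150/A) t_empty ⇒ t_empty = 2A√h₀/0.0150.
t_empty = 2·6.96·√5.29/0.0150 = 13.920·2.3000/0.0150 = 2134.4 s.

2130 s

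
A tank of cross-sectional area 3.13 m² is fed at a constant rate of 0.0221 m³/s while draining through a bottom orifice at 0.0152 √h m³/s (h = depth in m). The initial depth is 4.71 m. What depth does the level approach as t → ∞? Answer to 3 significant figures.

2.11 m

Unsteady balance on liquid volume: A dh/dt = Q_in − 0.0152 √h. At steady state dh/dt = 0:
Q_in = 0.0152 √h_ss ⇒ √h_ss = 0.0221/0.0152 = 1.4539.
h_ss = 1.4539² = 2.1140 m. (Since h₀ = 4.71 m > h_ss, the level will fall toward this value.)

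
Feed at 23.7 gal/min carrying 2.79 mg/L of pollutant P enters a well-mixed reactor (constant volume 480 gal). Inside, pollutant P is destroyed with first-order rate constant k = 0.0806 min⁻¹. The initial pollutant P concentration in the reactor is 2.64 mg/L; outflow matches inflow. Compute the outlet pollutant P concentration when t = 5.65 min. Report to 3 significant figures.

Accumulation = in − out − consumed: V dC/dt = Q C_in − Q C − k V C.
dC/dt = (Q/V) C_in − (Q/V + k) C; effective rate a = Q/V + k = 0.049375 + 0.0806 = 0.12998 min⁻¹.
C_ss = Q C_in/(Q + kV) = 1.0599 mg/L; C(t) = C_ss + (C₀ − C_ss) e^(−a t).
C(5.65) = 1.0599 + (1.5801)·e^(−0.12998·5.65) = 1.0599 + (1.5801)·0.47981 = 1.8180 mg/L.

1.82 mg/L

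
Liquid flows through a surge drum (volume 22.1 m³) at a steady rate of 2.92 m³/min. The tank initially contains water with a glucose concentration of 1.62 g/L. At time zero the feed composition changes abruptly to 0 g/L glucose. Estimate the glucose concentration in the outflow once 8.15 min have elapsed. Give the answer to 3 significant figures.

0.552 g/L

Transient balance on the dissolved component: V dC/dt = Q(C_in − C).
So dC/dt = (C_in − C)/τ with τ = V/Q = 22.1/2.92 = 7.5685 min.
This is linear first-order; C(t) = C_in + (C₀ − C_in) e^(−t/τ).
C(8.15) = 0 + (1.62 − 0)·e^(−8.15/7.5685) = 0 + (1.6200)·0.34067 = 0.55189 g/L.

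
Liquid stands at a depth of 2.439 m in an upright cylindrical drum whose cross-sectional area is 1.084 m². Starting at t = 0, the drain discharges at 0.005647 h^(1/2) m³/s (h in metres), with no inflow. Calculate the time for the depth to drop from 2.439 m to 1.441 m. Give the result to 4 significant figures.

138.7 s

A dh/dt = −Q_out = −0.005647 √h.
Separate and integrate: 2(√h − √h₀) = −(0.005647/A) t.
t = 2A(√h₀ − √h)/0.005647 = 2·1.084·(√2.439 − √1.441)/0.005647
  = 2.16800 × (1.56173 − 1.20042) / 0.005647 = 138.716 s.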